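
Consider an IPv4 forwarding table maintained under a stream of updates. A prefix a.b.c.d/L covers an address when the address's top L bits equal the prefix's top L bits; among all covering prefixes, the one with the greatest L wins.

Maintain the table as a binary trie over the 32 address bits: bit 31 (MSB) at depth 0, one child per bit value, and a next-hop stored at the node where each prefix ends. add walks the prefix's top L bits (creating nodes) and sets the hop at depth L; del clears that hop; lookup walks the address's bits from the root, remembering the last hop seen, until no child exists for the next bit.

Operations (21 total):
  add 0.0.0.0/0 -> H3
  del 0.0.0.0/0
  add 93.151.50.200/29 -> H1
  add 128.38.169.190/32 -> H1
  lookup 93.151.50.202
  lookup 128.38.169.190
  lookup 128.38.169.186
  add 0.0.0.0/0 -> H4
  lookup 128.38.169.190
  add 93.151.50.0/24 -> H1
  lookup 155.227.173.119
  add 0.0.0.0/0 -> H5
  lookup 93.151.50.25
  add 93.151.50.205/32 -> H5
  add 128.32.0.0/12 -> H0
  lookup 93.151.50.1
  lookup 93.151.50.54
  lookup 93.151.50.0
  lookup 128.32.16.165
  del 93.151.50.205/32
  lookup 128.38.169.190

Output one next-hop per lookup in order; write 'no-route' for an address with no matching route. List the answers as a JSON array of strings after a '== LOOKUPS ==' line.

Trace:
  add 0.0.0.0/0 -> H3 at depth 0
  - 0.0.0.0/0 clear@0
  add 93.151.50.200/29 -> H1 at depth 29
  add 128.38.169.190/32 -> H1 at depth 32
  lookup 93.151.50.202: bits 01011101100101110011001011001 walk d0:-→d1:-→d2:-→d3:-→d4:-→d5:-→d6:-→d7:-→d8:-→d9:-→d10:-→d11:-→d12:-→d13:-→d14:-→d15:-→d16:-→d17:-→d18:-→d19:-→d20:-→d21:-→d22:-→d23:-→d24:-→d25:-→d26:-→d27:-→d28:-→d29:H1 -> H1
  lookup 128.38.169.190: bits 10000000001001101010100110111110 walk d0:-→d1:-→d2:-→d3:-→d4:-→d5:-→d6:-→d7:-→d8:-→d9:-→d10:-→d11:-→d12:-→d13:-→d14:-→d15:-→d16:-→d17:-→d18:-→d19:-→d20:-→d21:-→d22:-→d23:-→d24:-→d25:-→d26:-→d27:-→d28:-→d29:-→d30:-→d31:-→d32:H1 -> H1
  lookup 128.38.169.186: bits 10000000001001101010100110111 walk d0:-→d1:-→d2:-→d3:-→d4:-→d5:-→d6:-→d7:-→d8:-→d9:-→d10:-→d11:-→d12:-→d13:-→d14:-→d15:-→d16:-→d17:-→d18:-→d19:-→d20:-→d21:-→d22:-→d23:-→d24:-→d25:-→d26:-→d27:-→d28:-→d29:- -> no-route
  add 0.0.0.0/0 -> H4 at depth 0
  lookup 128.38.169.190: bits 10000000001001101010100110111110 walk d0:H4→d1:-→d2:-→d3:-→d4:-→d5:-→d6:-→d7:-→d8:-→d9:-→d10:-→d11:-→d12:-→d13:-→d14:-→d15:-→d16:-→d17:-→d18:-→d19:-→d20:-→d21:-→d22:-→d23:-→d24:-→d25:-→d26:-→d27:-→d28:-→d29:-→d30:-→d31:-→d32:H1 -> H1
  add 93.151.50.0/24 -> H1 at depth 24
  lookup 155.227.173.119: bits 100 walk d0:H4→d1:-→d2:-→d3:- -> H4
  add 0.0.0.0/0 -> H5 at depth 0
  lookup 93.151.50.25: bits 010111011001011100110010 walk d0:H5→d1:-→d2:-→d3:-→d4:-→d5:-→d6:-→d7:-→d8:-→d9:-→d10:-→d11:-→d12:-→d13:-→d14:-→d15:-→d16:-→d17:-→d18:-→d19:-→d20:-→d21:-→d22:-→d23:-→d24:H1 -> H1
  add 93.151.50.205/32 -> H5 at depth 32
  add 128.32.0.0/12 -> H0 at depth 12
  lookup 93.151.50.1: bits 010111011001011100110010 walk d0:H5→d1:-→d2:-→d3:-→d4:-→d5:-→d6:-→d7:-→d8:-→d9:-→d10:-→d11:-→d12:-→d13:-→d14:-→d15:-→d16:-→d17:-→d18:-→d19:-→d20:-→d21:-→d22:-→d23:-→d24:H1 -> H1
  lookup 93.151.50.54: bits 010111011001011100110010 walk d0:H5→d1:-→d2:-→d3:-→d4:-→d5:-→d6:-→d7:-→d8:-→d9:-→d10:-→d11:-→d12:-→d13:-→d14:-→d15:-→d16:-→d17:-→d18:-→d19:-→d20:-→d21:-→d22:-→d23:-→d24:H1 -> H1
  lookup 93.151.50.0: bits 010111011001011100110010 walk d0:H5→d1:-→d2:-→d3:-→d4:-→d5:-→d6:-→d7:-→d8:-→d9:-→d10:-→d11:-→d12:-→d13:-→d14:-→d15:-→d16:-→d17:-→d18:-→d19:-→d20:-→d21:-→d22:-→d23:-→d24:H1 -> H1
  lookup 128.32.16.165: bits 1000000000100 walk d0:H5→d1:-→d2:-→d3:-→d4:-→d5:-→d6:-→d7:-→d8:-→d9:-→d10:-→d11:-→d12:H0→d13:- -> H0
  - 93.151.50.205/32 clear@32
  lookup 128.38.169.190: bits 10000000001001101010100110111110 walk d0:H5→d1:-→d2:-→d3:-→d4:-→d5:-→d6:-→d7:-→d8:-→d9:-→d10:-→d11:-→d12:H0→d13:-→d14:-→d15:-→d16:-→d17:-→d18:-→d19:-→d20:-→d21:-→d22:-→d23:-→d24:-→d25:-→d26:-→d27:-→d28:-→d29:-→d30:-→d31:-→d32:H1 -> H1

== LOOKUPS ==
["H1","H1","no-route","H1","H4","H1","H1","H1","H1","H0","H1"]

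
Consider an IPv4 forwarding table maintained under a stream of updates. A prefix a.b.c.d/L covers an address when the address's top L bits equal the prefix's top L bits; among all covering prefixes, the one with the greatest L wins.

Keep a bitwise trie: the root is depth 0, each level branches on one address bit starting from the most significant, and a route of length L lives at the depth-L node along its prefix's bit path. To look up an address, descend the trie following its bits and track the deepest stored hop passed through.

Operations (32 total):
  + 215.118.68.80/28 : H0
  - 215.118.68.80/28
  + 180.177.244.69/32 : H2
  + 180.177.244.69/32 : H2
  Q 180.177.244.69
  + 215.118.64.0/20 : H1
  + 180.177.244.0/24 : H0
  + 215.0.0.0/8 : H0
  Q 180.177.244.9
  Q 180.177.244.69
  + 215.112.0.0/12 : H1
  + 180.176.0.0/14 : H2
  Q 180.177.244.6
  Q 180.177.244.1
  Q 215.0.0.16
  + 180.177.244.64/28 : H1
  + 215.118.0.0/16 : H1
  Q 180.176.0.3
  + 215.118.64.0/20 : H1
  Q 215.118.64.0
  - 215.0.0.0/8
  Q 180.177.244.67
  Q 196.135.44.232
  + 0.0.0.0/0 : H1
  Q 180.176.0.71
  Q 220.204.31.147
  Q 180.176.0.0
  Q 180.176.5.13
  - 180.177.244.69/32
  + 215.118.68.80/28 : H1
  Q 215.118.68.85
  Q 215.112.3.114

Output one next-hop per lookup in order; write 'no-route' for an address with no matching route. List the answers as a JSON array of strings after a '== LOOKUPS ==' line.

Apply in order:
  add 215.118.68.80/28 -> H0 at depth 28
  - 215.118.68.80/28 clear@28
  add 180.177.244.69/32 -> H2 at depth 32
  add 180.177.244.69/32 -> H2 at depth 32
  lookup 180.177.244.69: bits 10110100101100011111010001000101 walk d0:-→d1:-→d2:-→d3:-→d4:-→d5:-→d6:-→d7:-→d8:-→d9:-→d10:-→d11:-→d12:-→d13:-→d14:-→d15:-→d16:-→d17:-→d18:-→d19:-→d20:-→d21:-→d22:-→d23:-→d24:-→d25:-→d26:-→d27:-→d28:-→d29:-→d30:-→d31:-→d32:H2 -> H2
  add 215.118.64.0/20 -> H1 at depth 20
  add 180.177.244.0/24 -> H0 at depth 24
  add 215.0.0.0/8 -> H0 at depth 8
  lookup 180.177.244.9: bits 1011010010110001111101000 walk d0:-→d1:-→d2:-→d3:-→d4:-→d5:-→d6:-→d7:-→d8:-→d9:-→d10:-→d11:-→d12:-→d13:-→d14:-→d15:-→d16:-→d17:-→d18:-→d19:-→d20:-→d21:-→d22:-→d23:-→d24:H0→d25:- -> H0
  lookup 180.177.244.69: bits 10110100101100011111010001000101 walk d0:-→d1:-→d2:-→d3:-→d4:-→d5:-→d6:-→d7:-→d8:-→d9:-→d10:-→d11:-→d12:-→d13:-→d14:-→d15:-→d16:-→d17:-→d18:-→d19:-→d20:-→d21:-→d22:-→d23:-→d24:H0→d25:-→d26:-→d27:-→d28:-→d29:-→d30:-→d31:-→d32:H2 -> H2
  add 215.112.0.0/12 -> H1 at depth 12
  add 180.176.0.0/14 -> H2 at depth 14
  lookup 180.177.244.6: bits 1011010010110001111101000 walk d0:-→d1:-→d2:-→d3:-→d4:-→d5:-→d6:-→d7:-→d8:-→d9:-→d10:-→d11:-→d12:-→d13:-→d14:H2→d15:-→d16:-→d17:-→d18:-→d19:-→d20:-→d21:-→d22:-→d23:-→d24:H0→d25:- -> H0
  lookup 180.177.244.1: bits 1011010010110001111101000 walk d0:-→d1:-→d2:-→d3:-→d4:-→d5:-→d6:-→d7:-→d8:-→d9:-→d10:-→d11:-→d12:-→d13:-→d14:H2→d15:-→d16:-→d17:-→d18:-→d19:-→d20:-→d21:-→d22:-→d23:-→d24:H0→d25:- -> H0
  lookup 215.0.0.16: bits 110101110 walk d0:-→d1:-→d2:-→d3:-→d4:-→d5:-→d6:-→d7:-→d8:H0→d9:- -> H0
  add 180.177.244.64/28 -> H1 at depth 28
  add 215.118.0.0/16 -> H1 at depth 16
  lookup 180.176.0.3: bits 101101001011000 walk d0:-→d1:-→d2:-→d3:-→d4:-→d5:-→d6:-→d7:-→d8:-→d9:-→d10:-→d11:-→d12:-→d13:-→d14:H2→d15:- -> H2
  add 215.118.64.0/20 -> H1 at depth 20
  lookup 215.118.64.0: bits 110101110111011001000 walk d0:-→d1:-→d2:-→d3:-→d4:-→d5:-→d6:-→d7:-→d8:H0→d9:-→d10:-→d11:-→d12:H1→d13:-→d14:-→d15:-→d16:H1→d17:-→d18:-→d19:-→d20:H1→d21:- -> H1
  - 215.0.0.0/8 clear@8
  lookup 180.177.244.67: bits 10110100101100011111010001000 walk d0:-→d1:-→d2:-→d3:-→d4:-→d5:-→d6:-→d7:-→d8:-→d9:-→d10:-→d11:-→d12:-→d13:-→d14:H2→d15:-→d16:-→d17:-→d18:-→d19:-→d20:-→d21:-→d22:-→d23:-→d24:H0→d25:-→d26:-→d27:-→d28:H1→d29:- -> H1
  lookup 196.135.44.232: bits 110 walk d0:-→d1:-→d2:-→d3:- -> no-route
  add 0.0.0.0/0 -> H1 at depth 0
  lookup 180.176.0.71: bits 101101001011000 walk d0:H1→d1:-→d2:-→d3:-→d4:-→d5:-→d6:-→d7:-→d8:-→d9:-→d10:-→d11:-→d12:-→d13:-→d14:H2→d15:- -> H2
  lookup 220.204.31.147: bits 1101 walk d0:H1→d1:-→d2:-→d3:-→d4:- -> H1
  lookup 180.176.0.0: bits 101101001011000 walk d0:H1→d1:-→d2:-→d3:-→d4:-→d5:-→d6:-→d7:-→d8:-→d9:-→d10:-→d11:-→d12:-→d13:-→d14:H2→d15:- -> H2
  lookup 180.176.5.13: bits 101101001011000 walk d0:H1→d1:-→d2:-→d3:-→d4:-→d5:-→d6:-→d7:-→d8:-→d9:-→d10:-→d11:-→d12:-→d13:-→d14:H2→d15:- -> H2
  - 180.177.244.69/32 clear@32
  add 215.118.68.80/28 -> H1 at depth 28
  lookup 215.118.68.85: bits 1101011101110110010001000101 walk d0:H1→d1:-→d2:-→d3:-→d4:-→d5:-→d6:-→d7:-→d8:-→d9:-→d10:-→d11:-→d12:H1→d13:-→d14:-→d15:-→d16:H1→d17:-→d18:-→d19:-→d20:H1→d21:-→d22:-→d23:-→d24:-→d25:-→d26:-→d27:-→d28:H1 -> H1
  lookup 215.112.3.114: bits 1101011101110 walk d0:H1→d1:-→d2:-→d3:-→d4:-→d5:-→d6:-→d7:-→d8:-→d9:-→d10:-→d11:-→d12:H1→d13:- -> H1

== LOOKUPS ==
["H2","H0","H2","H0","H0","H0","H2","H1","H1","no-route","H2","H1","H2","H2","H1","H1"]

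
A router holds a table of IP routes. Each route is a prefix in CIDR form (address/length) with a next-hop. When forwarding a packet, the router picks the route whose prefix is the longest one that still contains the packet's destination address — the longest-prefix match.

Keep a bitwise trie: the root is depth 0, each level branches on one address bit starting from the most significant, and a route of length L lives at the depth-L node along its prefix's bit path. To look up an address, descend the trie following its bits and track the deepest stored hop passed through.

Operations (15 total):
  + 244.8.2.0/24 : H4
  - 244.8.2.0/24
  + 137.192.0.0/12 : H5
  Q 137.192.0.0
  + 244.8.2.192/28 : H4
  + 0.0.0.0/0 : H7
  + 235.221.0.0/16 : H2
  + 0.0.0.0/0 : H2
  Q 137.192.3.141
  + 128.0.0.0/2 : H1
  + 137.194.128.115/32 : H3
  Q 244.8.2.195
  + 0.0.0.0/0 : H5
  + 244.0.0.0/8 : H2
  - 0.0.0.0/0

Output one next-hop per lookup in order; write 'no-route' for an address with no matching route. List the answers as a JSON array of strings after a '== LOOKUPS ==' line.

Process each operation:
  + 244.8.2.0/24 (H4) depth=24
  del 244.8.2.0/24 (clear depth 24)
  + 137.192.0.0/12 (H5) depth=12
  lookup 137.192.0.0: bits 100010011100 walk d0:-→d1:-→d2:-→d3:-→d4:-→d5:-→d6:-→d7:-→d8:-→d9:-→d10:-→d11:-→d12:H5 -> H5
  + 244.8.2.192/28 (H4) depth=28
  + 0.0.0.0/0 (H7) depth=0
  + 235.221.0.0/16 (H2) depth=16
  + 0.0.0.0/0 (H2) depth=0
  lookup 137.192.3.141: bits 100010011100 walk d0:H2→d1:-→d2:-→d3:-→d4:-→d5:-→d6:-→d7:-→d8:-→d9:-→d10:-→d11:-→d12:H5 -> H5
  + 128.0.0.0/2 (H1) depth=2
  + 137.194.128.115/32 (H3) depth=32
  lookup 244.8.2.195: bits 1111010000001000000000101100 walk d0:H2→d1:-→d2:-→d3:-→d4:-→d5:-→d6:-→d7:-→d8:-→d9:-→d10:-→d11:-→d12:-→d13:-→d14:-→d15:-→d16:-→d17:-→d18:-→d19:-→d20:-→d21:-→d22:-→d23:-→d24:-→d25:-→d26:-→d27:-→d28:H4 -> H4
  + 0.0.0.0/0 (H5) depth=0
  + 244.0.0.0/8 (H2) depth=8
  del 0.0.0.0/0 (clear depth 0)

== LOOKUPS ==
["H5","H5","H4"]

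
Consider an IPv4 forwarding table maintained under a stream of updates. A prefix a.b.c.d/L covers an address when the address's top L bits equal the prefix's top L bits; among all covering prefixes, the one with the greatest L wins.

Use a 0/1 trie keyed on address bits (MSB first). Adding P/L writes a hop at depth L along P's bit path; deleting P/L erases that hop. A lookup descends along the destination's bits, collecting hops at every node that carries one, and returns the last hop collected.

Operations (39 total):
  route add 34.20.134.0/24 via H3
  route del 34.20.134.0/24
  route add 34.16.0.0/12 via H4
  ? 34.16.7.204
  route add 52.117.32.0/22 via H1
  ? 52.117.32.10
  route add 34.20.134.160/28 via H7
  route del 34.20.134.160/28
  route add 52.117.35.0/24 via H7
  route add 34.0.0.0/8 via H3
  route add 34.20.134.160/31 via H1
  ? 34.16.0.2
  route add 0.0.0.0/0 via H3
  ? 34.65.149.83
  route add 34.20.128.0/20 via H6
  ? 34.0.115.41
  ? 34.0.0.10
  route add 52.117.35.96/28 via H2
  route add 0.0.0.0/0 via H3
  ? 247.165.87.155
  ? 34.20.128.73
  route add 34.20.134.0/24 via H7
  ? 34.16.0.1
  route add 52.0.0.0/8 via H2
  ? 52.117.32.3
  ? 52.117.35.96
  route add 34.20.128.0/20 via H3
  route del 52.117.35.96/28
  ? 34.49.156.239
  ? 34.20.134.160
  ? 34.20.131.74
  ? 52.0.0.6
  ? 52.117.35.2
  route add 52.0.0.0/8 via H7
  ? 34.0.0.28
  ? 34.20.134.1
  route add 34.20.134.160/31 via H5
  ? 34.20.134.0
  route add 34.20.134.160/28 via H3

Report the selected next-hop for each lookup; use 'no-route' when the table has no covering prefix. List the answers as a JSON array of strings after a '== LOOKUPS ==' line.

Process each operation:
  add 34.20.134.0/24 -> H3 at depth 24
  - 34.20.134.0/24 clear@24
  add 34.16.0.0/12 -> H4 at depth 12
  lookup 34.16.7.204: bits 0010001000010 walk d0:-→d1:-→d2:-→d3:-→d4:-→d5:-→d6:-→d7:-→d8:-→d9:-→d10:-→d11:-→d12:H4→d13:- -> H4
  add 52.117.32.0/22 -> H1 at depth 22
  lookup 52.117.32.10: bits 0011010001110101001000 walk d0:-→d1:-→d2:-→d3:-→d4:-→d5:-→d6:-→d7:-→d8:-→d9:-→d10:-→d11:-→d12:-→d13:-→d14:-→d15:-→d16:-→d17:-→d18:-→d19:-→d20:-→d21:-→d22:H1 -> H1
  add 34.20.134.160/28 -> H7 at depth 28
  - 34.20.134.160/28 clear@28
  add 52.117.35.0/24 -> H7 at depth 24
  add 34.0.0.0/8 -> H3 at depth 8
  add 34.20.134.160/31 -> H1 at depth 31
  lookup 34.16.0.2: bits 0010001000010 walk d0:-→d1:-→d2:-→d3:-→d4:-→d5:-→d6:-→d7:-→d8:H3→d9:-→d10:-→d11:-→d12:H4→d13:- -> H4
  add 0.0.0.0/0 -> H3 at depth 0
  lookup 34.65.149.83: bits 001000100 walk d0:H3→d1:-→d2:-→d3:-→d4:-→d5:-→d6:-→d7:-→d8:H3→d9:- -> H3
  add 34.20.128.0/20 -> H6 at depth 20
  lookup 34.0.115.41: bits 00100010000 walk d0:H3→d1:-→d2:-→d3:-→d4:-→d5:-→d6:-→d7:-→d8:H3→d9:-→d10:-→d11:- -> H3
  lookup 34.0.0.10: bits 00100010000 walk d0:H3→d1:-→d2:-→d3:-→d4:-→d5:-→d6:-→d7:-→d8:H3→d9:-→d10:-→d11:- -> H3
  add 52.117.35.96/28 -> H2 at depth 28
  add 0.0.0.0/0 -> H3 at depth 0
  lookup 247.165.87.155: bits ε walk d0:H3 -> H3
  lookup 34.20.128.73: bits 001000100001010010000 walk d0:H3→d1:-→d2:-→d3:-→d4:-→d5:-→d6:-→d7:-→d8:H3→d9:-→d10:-→d11:-→d12:H4→d13:-→d14:-→d15:-→d16:-→d17:-→d18:-→d19:-→d20:H6→d21:- -> H6
  add 34.20.134.0/24 -> H7 at depth 24
  lookup 34.16.0.1: bits 0010001000010 walk d0:H3→d1:-→d2:-→d3:-→d4:-→d5:-→d6:-→d7:-→d8:H3→d9:-→d10:-→d11:-→d12:H4→d13:- -> H4
  add 52.0.0.0/8 -> H2 at depth 8
  lookup 52.117.32.3: bits 0011010001110101001000 walk d0:H3→d1:-→d2:-→d3:-→d4:-→d5:-→d6:-→d7:-→d8:H2→d9:-→d10:-→d11:-→d12:-→d13:-→d14:-→d15:-→d16:-→d17:-→d18:-→d19:-→d20:-→d21:-→d22:H1 -> H1
  lookup 52.117.35.96: bits 0011010001110101001000110110 walk d0:H3→d1:-→d2:-→d3:-→d4:-→d5:-→d6:-→d7:-→d8:H2→d9:-→d10:-→d11:-→d12:-→d13:-→d14:-→d15:-→d16:-→d17:-→d18:-→d19:-→d20:-→d21:-→d22:H1→d23:-→d24:H7→d25:-→d26:-→d27:-→d28:H2 -> H2
  add 34.20.128.0/20 -> H3 at depth 20
  - 52.117.35.96/28 clear@28
  lookup 34.49.156.239: bits 0010001000 walk d0:H3→d1:-→d2:-→d3:-→d4:-→d5:-→d6:-→d7:-→d8:H3→d9:-→d10:- -> H3
  lookup 34.20.134.160: bits 0010001000010100100001101010000 walk d0:H3→d1:-→d2:-→d3:-→d4:-→d5:-→d6:-→d7:-→d8:H3→d9:-→d10:-→d11:-→d12:H4→d13:-→d14:-→d15:-→d16:-→d17:-→d18:-→d19:-→d20:H3→d21:-→d22:-→d23:-→d24:H7→d25:-→d26:-→d27:-→d28:-→d29:-→d30:-→d31:H1 -> H1
  lookup 34.20.131.74: bits 001000100001010010000 walk d0:H3→d1:-→d2:-→d3:-→d4:-→d5:-→d6:-→d7:-→d8:H3→d9:-→d10:-→d11:-→d12:H4→d13:-→d14:-→d15:-→d16:-→d17:-→d18:-→d19:-→d20:H3→d21:- -> H3
  lookup 52.0.0.6: bits 001101000 walk d0:H3→d1:-→d2:-→d3:-→d4:-→d5:-→d6:-→d7:-→d8:H2→d9:- -> H2
  lookup 52.117.35.2: bits 0011010001110101001000110 walk d0:H3→d1:-→d2:-→d3:-→d4:-→d5:-→d6:-→d7:-→d8:H2→d9:-→d10:-→d11:-→d12:-→d13:-→d14:-→d15:-→d16:-→d17:-→d18:-→d19:-→d20:-→d21:-→d22:H1→d23:-→d24:H7→d25:- -> H7
  add 52.0.0.0/8 -> H7 at depth 8
  lookup 34.0.0.28: bits 00100010000 walk d0:H3→d1:-→d2:-→d3:-→d4:-→d5:-→d6:-→d7:-→d8:H3→d9:-→d10:-→d11:- -> H3
  lookup 34.20.134.1: bits 001000100001010010000110 walk d0:H3→d1:-→d2:-→d3:-→d4:-→d5:-→d6:-→d7:-→d8:H3→d9:-→d10:-→d11:-→d12:H4→d13:-→d14:-→d15:-→d16:-→d17:-→d18:-→d19:-→d20:H3→d21:-→d22:-→d23:-→d24:H7 -> H7
  add 34.20.134.160/31 -> H5 at depth 31
  lookup 34.20.134.0: bits 001000100001010010000110 walk d0:H3→d1:-→d2:-→d3:-→d4:-→d5:-→d6:-→d7:-→d8:H3→d9:-→d10:-→d11:-→d12:H4→d13:-→d14:-→d15:-→d16:-→d17:-→d18:-→d19:-→d20:H3→d21:-→d22:-→d23:-→d24:H7 -> H7
  add 34.20.134.160/28 -> H3 at depth 28

== LOOKUPS ==
["H4","H1","H4","H3","H3","H3","H3","H6","H4","H1","H2","H3","H1","H3","H2","H7","H3","H7","H7"]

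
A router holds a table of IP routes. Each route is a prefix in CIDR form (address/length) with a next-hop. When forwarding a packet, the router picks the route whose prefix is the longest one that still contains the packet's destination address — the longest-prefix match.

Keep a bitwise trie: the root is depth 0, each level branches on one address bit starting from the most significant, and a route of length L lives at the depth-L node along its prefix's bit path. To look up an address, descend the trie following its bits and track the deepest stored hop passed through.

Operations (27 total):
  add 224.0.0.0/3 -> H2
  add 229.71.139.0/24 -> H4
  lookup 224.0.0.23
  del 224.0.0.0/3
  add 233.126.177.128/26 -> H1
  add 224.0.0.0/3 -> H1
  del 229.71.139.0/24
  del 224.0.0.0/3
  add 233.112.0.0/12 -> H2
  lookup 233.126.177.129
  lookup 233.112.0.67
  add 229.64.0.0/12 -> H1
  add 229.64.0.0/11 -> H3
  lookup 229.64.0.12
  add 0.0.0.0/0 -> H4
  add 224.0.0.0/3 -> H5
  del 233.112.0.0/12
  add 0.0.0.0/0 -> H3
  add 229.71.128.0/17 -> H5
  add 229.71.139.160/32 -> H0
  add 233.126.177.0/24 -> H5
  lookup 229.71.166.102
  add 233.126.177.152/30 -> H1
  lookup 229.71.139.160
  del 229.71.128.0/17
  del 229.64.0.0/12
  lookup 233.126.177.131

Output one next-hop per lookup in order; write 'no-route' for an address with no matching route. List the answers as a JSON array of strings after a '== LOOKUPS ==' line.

Process each operation:
  + 224.0.0.0/3 (H2) depth=3
  + 229.71.139.0/24 (H4) depth=24
  Q 224.0.0.23: descend 11100 ; hops seen [H2] ; pick H2
  del 224.0.0.0/3 (clear depth 3)
  + 233.126.177.128/26 (H1) depth=26
  + 224.0.0.0/3 (H1) depth=3
  del 229.71.139.0/24 (clear depth 24)
  del 224.0.0.0/3 (clear depth 3)
  + 233.112.0.0/12 (H2) depth=12
  Q 233.126.177.129: descend 11101001011111101011000110 ; hops seen [H2,H1] ; pick H1
  Q 233.112.0.67: descend 111010010111 ; hops seen [H2] ; pick H2
  + 229.64.0.0/12 (H1) depth=12
  + 229.64.0.0/11 (H3) depth=11
  Q 229.64.0.12: descend 1110010101000 ; hops seen [H3,H1] ; pick H1
  + 0.0.0.0/0 (H4) depth=0
  + 224.0.0.0/3 (H5) depth=3
  del 233.112.0.0/12 (clear depth 12)
  + 0.0.0.0/0 (H3) depth=0
  + 229.71.128.0/17 (H5) depth=17
  + 229.71.139.160/32 (H0) depth=32
  + 233.126.177.0/24 (H5) depth=24
  Q 229.71.166.102: descend 111001010100011110 ; hops seen [H3,H5,H3,H1,H5] ; pick H5
  + 233.126.177.152/30 (H1) depth=30
  Q 229.71.139.160: descend 11100101010001111000101110100000 ; hops seen [H3,H5,H3,H1,H5,H0] ; pick H0
  del 229.71.128.0/17 (clear depth 17)
  del 229.64.0.0/12 (clear depth 12)
  Q 233.126.177.131: descend 111010010111111010110001100 ; hops seen [H3,H5,H5,H1] ; pick H1

== LOOKUPS ==
["H2","H1","H2","H1","H5","H0","H1"]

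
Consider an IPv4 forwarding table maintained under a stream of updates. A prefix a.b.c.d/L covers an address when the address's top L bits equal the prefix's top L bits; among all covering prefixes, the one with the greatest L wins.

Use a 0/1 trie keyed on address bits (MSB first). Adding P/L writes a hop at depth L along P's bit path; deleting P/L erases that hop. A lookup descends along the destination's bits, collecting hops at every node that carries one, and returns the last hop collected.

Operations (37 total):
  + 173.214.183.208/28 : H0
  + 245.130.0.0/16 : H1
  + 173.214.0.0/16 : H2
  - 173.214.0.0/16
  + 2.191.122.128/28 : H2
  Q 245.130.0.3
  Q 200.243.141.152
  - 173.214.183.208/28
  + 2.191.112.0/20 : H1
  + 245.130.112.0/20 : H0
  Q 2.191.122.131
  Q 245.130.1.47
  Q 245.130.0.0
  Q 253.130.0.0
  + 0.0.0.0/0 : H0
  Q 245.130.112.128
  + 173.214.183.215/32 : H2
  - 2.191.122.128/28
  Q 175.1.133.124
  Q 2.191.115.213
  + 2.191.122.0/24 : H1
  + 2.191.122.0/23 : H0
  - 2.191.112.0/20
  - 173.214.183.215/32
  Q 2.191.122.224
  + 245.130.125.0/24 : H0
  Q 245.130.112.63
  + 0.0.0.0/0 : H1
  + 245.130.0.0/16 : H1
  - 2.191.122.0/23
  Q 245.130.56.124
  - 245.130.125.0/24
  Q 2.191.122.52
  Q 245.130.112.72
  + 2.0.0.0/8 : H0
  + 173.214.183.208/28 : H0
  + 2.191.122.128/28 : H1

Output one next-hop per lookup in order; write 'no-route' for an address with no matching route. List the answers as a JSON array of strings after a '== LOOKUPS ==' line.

Process each operation:
  + 173.214.183.208/28 (H0) depth=28
  + 245.130.0.0/16 (H1) depth=16
  + 173.214.0.0/16 (H2) depth=16
  - 173.214.0.0/16 clear@16
  + 2.191.122.128/28 (H2) depth=28
  lookup 245.130.0.3: bits 1111010110000010 walk d0:-→d1:-→d2:-→d3:-→d4:-→d5:-→d6:-→d7:-→d8:-→d9:-→d10:-→d11:-→d12:-→d13:-→d14:-→d15:-→d16:H1 -> H1
  lookup 200.243.141.152: bits 11 walk d0:-→d1:-→d2:- -> no-route
  - 173.214.183.208/28 clear@28
  + 2.191.112.0/20 (H1) depth=20
  + 245.130.112.0/20 (H0) depth=20
  lookup 2.191.122.131: bits 0000001010111111011110101000 walk d0:-→d1:-→d2:-→d3:-→d4:-→d5:-→d6:-→d7:-→d8:-→d9:-→d10:-→d11:-→d12:-→d13:-→d14:-→d15:-→d16:-→d17:-→d18:-→d19:-→d20:H1→d21:-→d22:-→d23:-→d24:-→d25:-→d26:-→d27:-→d28:H2 -> H2
  lookup 245.130.1.47: bits 11110101100000100 walk d0:-→d1:-→d2:-→d3:-→d4:-→d5:-→d6:-→d7:-→d8:-→d9:-→d10:-→d11:-→d12:-→d13:-→d14:-→d15:-→d16:H1→d17:- -> H1
  lookup 245.130.0.0: bits 11110101100000100 walk d0:-→d1:-→d2:-→d3:-→d4:-→d5:-→d6:-→d7:-→d8:-→d9:-→d10:-→d11:-→d12:-→d13:-→d14:-→d15:-→d16:H1→d17:- -> H1
  lookup 253.130.0.0: bits 1111 walk d0:-→d1:-→d2:-→d3:-→d4:- -> no-route
  + 0.0.0.0/0 (H0) depth=0
  lookup 245.130.112.128: bits 11110101100000100111 walk d0:H0→d1:-→d2:-→d3:-→d4:-→d5:-→d6:-→d7:-→d8:-→d9:-→d10:-→d11:-→d12:-→d13:-→d14:-→d15:-→d16:H1→d17:-→d18:-→d19:-→d20:H0 -> H0
  + 173.214.183.215/32 (H2) depth=32
  - 2.191.122.128/28 clear@28
  lookup 175.1.133.124: bits 101011 walk d0:H0→d1:-→d2:-→d3:-→d4:-→d5:-→d6:- -> H0
  lookup 2.191.115.213: bits 00000010101111110111 walk d0:H0→d1:-→d2:-→d3:-→d4:-→d5:-→d6:-→d7:-→d8:-→d9:-→d10:-→d11:-→d12:-→d13:-→d14:-→d15:-→d16:-→d17:-→d18:-→d19:-→d20:H1 -> H1
  + 2.191.122.0/24 (H1) depth=24
  + 2.191.122.0/23 (H0) depth=23
  - 2.191.112.0/20 clear@20
  - 173.214.183.215/32 clear@32
  lookup 2.191.122.224: bits 0000001010111111011110101 walk d0:H0→d1:-→d2:-→d3:-→d4:-→d5:-→d6:-→d7:-→d8:-→d9:-→d10:-→d11:-→d12:-→d13:-→d14:-→d15:-→d16:-→d17:-→d18:-→d19:-→d20:-→d21:-→d22:-→d23:H0→d24:H1→d25:- -> H1
  + 245.130.125.0/24 (H0) depth=24
  lookup 245.130.112.63: bits 11110101100000100111 walk d0:H0→d1:-→d2:-→d3:-→d4:-→d5:-→d6:-→d7:-→d8:-→d9:-→d10:-→d11:-→d12:-→d13:-→d14:-→d15:-→d16:H1→d17:-→d18:-→d19:-→d20:H0 -> H0
  + 0.0.0.0/0 (H1) depth=0
  + 245.130.0.0/16 (H1) depth=16
  - 2.191.122.0/23 clear@23
  lookup 245.130.56.124: bits 11110101100000100 walk d0:H1→d1:-→d2:-→d3:-→d4:-→d5:-→d6:-→d7:-→d8:-→d9:-→d10:-→d11:-→d12:-→d13:-→d14:-→d15:-→d16:H1→d17:- -> H1
  - 245.130.125.0/24 clear@24
  lookup 2.191.122.52: bits 000000101011111101111010 walk d0:H1→d1:-→d2:-→d3:-→d4:-→d5:-→d6:-→d7:-→d8:-→d9:-→d10:-→d11:-→d12:-→d13:-→d14:-→d15:-→d16:-→d17:-→d18:-→d19:-→d20:-→d21:-→d22:-→d23:-→d24:H1 -> H1
  lookup 245.130.112.72: bits 11110101100000100111 walk d0:H1→d1:-→d2:-→d3:-→d4:-→d5:-→d6:-→d7:-→d8:-→d9:-→d10:-→d11:-→d12:-→d13:-→d14:-→d15:-→d16:H1→d17:-→d18:-→d19:-→d20:H0 -> H0
  + 2.0.0.0/8 (H0) depth=8
  + 173.214.183.208/28 (H0) depth=28
  + 2.191.122.128/28 (H1) depth=28

== LOOKUPS ==
["H1","no-route","H2","H1","H1","no-route","H0","H0","H1","H1","H0","H1","H1","H0"]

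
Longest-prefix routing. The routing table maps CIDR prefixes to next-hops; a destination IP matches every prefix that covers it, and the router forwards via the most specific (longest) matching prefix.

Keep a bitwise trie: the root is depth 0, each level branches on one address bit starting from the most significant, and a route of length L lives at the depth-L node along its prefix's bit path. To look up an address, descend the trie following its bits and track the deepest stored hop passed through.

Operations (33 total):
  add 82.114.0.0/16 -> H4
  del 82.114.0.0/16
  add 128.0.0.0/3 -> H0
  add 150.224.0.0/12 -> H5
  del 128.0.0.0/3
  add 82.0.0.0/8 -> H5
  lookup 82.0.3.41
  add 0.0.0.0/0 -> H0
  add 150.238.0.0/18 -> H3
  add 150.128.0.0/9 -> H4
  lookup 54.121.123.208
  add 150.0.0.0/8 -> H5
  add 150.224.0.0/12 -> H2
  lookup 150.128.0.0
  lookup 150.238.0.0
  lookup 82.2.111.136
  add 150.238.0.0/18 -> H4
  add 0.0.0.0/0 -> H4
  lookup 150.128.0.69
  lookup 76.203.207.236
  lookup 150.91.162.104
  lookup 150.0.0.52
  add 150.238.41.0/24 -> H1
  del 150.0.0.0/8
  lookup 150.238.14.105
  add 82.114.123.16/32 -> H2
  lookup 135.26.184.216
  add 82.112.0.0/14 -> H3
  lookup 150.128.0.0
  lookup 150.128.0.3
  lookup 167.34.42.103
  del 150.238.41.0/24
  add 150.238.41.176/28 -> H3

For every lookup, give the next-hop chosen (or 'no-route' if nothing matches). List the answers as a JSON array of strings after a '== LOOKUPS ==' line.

Apply in order:
  add 82.114.0.0/16 -> H4 at depth 16
  - 82.114.0.0/16 clear@16
  add 128.0.0.0/3 -> H0 at depth 3
  add 150.224.0.0/12 -> H5 at depth 12
  - 128.0.0.0/3 clear@3
  add 82.0.0.0/8 -> H5 at depth 8
  lookup 82.0.3.41: bits 010100100 walk d0:-→d1:-→d2:-→d3:-→d4:-→d5:-→d6:-→d7:-→d8:H5→d9:- -> H5
  add 0.0.0.0/0 -> H0 at depth 0
  add 150.238.0.0/18 -> H3 at depth 18
  add 150.128.0.0/9 -> H4 at depth 9
  lookup 54.121.123.208: bits 0 walk d0:H0→d1:- -> H0
  add 150.0.0.0/8 -> H5 at depth 8
  add 150.224.0.0/12 -> H2 at depth 12
  lookup 150.128.0.0: bits 100101101 walk d0:H0→d1:-→d2:-→d3:-→d4:-→d5:-→d6:-→d7:-→d8:H5→d9:H4 -> H4
  lookup 150.238.0.0: bits 100101101110111000 walk d0:H0→d1:-→d2:-→d3:-→d4:-→d5:-→d6:-→d7:-→d8:H5→d9:H4→d10:-→d11:-→d12:H2→d13:-→d14:-→d15:-→d16:-→d17:-→d18:H3 -> H3
  lookup 82.2.111.136: bits 010100100 walk d0:H0→d1:-→d2:-→d3:-→d4:-→d5:-→d6:-→d7:-→d8:H5→d9:- -> H5
  add 150.238.0.0/18 -> H4 at depth 18
  add 0.0.0.0/0 -> H4 at depth 0
  lookup 150.128.0.69: bits 100101101 walk d0:H4→d1:-→d2:-→d3:-→d4:-→d5:-→d6:-→d7:-→d8:H5→d9:H4 -> H4
  lookup 76.203.207.236: bits 010 walk d0:H4→d1:-→d2:-→d3:- -> H4
  lookup 150.91.162.104: bits 10010110 walk d0:H4→d1:-→d2:-→d3:-→d4:-→d5:-→d6:-→d7:-→d8:H5 -> H5
  lookup 150.0.0.52: bits 10010110 walk d0:H4→d1:-→d2:-→d3:-→d4:-→d5:-→d6:-→d7:-→d8:H5 -> H5
  add 150.238.41.0/24 -> H1 at depth 24
  - 150.0.0.0/8 clear@8
  lookup 150.238.14.105: bits 100101101110111000 walk d0:H4→d1:-→d2:-→d3:-→d4:-→d5:-→d6:-→d7:-→d8:-→d9:H4→d10:-→d11:-→d12:H2→d13:-→d14:-→d15:-→d16:-→d17:-→d18:H4 -> H4
  add 82.114.123.16/32 -> H2 at depth 32
  lookup 135.26.184.216: bits 100 walk d0:H4→d1:-→d2:-→d3:- -> H4
  add 82.112.0.0/14 -> H3 at depth 14
  lookup 150.128.0.0: bits 100101101 walk d0:H4→d1:-→d2:-→d3:-→d4:-→d5:-→d6:-→d7:-→d8:-→d9:H4 -> H4
  lookup 150.128.0.3: bits 100101101 walk d0:H4→d1:-→d2:-→d3:-→d4:-→d5:-→d6:-→d7:-→d8:-→d9:H4 -> H4
  lookup 167.34.42.103: bits 10 walk d0:H4→d1:-→d2:- -> H4
  - 150.238.41.0/24 clear@24
  add 150.238.41.176/28 -> H3 at depth 28

== LOOKUPS ==
["H5","H0","H4","H3","H5","H4","H4","H5","H5","H4","H4","H4","H4","H4"]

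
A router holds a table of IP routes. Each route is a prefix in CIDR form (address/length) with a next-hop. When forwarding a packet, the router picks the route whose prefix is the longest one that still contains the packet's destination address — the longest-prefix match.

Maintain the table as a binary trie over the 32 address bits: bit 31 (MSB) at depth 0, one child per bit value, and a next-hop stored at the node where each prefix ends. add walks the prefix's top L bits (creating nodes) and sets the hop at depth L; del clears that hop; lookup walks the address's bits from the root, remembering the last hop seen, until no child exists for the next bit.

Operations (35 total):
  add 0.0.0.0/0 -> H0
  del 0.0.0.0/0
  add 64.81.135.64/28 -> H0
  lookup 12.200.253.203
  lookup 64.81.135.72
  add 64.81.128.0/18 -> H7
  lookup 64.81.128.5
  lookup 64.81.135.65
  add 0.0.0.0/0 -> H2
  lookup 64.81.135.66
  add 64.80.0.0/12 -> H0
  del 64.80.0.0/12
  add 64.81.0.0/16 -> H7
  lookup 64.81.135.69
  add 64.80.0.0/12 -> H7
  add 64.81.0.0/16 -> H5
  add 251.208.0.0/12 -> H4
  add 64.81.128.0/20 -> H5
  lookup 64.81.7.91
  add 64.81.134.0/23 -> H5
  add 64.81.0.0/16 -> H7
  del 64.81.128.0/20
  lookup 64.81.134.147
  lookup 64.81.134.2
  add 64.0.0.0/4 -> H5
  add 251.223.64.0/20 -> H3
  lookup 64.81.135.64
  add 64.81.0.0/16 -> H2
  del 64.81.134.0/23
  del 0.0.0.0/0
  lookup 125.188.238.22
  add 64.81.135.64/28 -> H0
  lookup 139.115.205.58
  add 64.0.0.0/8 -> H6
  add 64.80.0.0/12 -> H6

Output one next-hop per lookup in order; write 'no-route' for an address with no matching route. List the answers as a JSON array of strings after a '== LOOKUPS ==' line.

Trace:
  + 0.0.0.0/0 (H0) depth=0
  del 0.0.0.0/0 (clear depth 0)
  + 64.81.135.64/28 (H0) depth=28
  lookup 12.200.253.203: bits 0 walk d0:-→d1:- -> no-route
  lookup 64.81.135.72: bits 0100000001010001100001110100 walk d0:-→d1:-→d2:-→d3:-→d4:-→d5:-→d6:-→d7:-→d8:-→d9:-→d10:-→d11:-→d12:-→d13:-→d14:-→d15:-→d16:-→d17:-→d18:-→d19:-→d20:-→d21:-→d22:-→d23:-→d24:-→d25:-→d26:-→d27:-→d28:H0 -> H0
  + 64.81.128.0/18 (H7) depth=18
  lookup 64.81.128.5: bits 010000000101000110000 walk d0:-→d1:-→d2:-→d3:-→d4:-→d5:-→d6:-→d7:-→d8:-→d9:-→d10:-→d11:-→d12:-→d13:-→d14:-→d15:-→d16:-→d17:-→d18:H7→d19:-→d20:-→d21:- -> H7
  lookup 64.81.135.65: bits 0100000001010001100001110100 walk d0:-→d1:-→d2:-→d3:-→d4:-→d5:-→d6:-→d7:-→d8:-→d9:-→d10:-→d11:-→d12:-→d13:-→d14:-→d15:-→d16:-→d17:-→d18:H7→d19:-→d20:-→d21:-→d22:-→d23:-→d24:-→d25:-→d26:-→d27:-→d28:H0 -> H0
  + 0.0.0.0/0 (H2) depth=0
  lookup 64.81.135.66: bits 0100000001010001100001110100 walk d0:H2→d1:-→d2:-→d3:-→d4:-→d5:-→d6:-→d7:-→d8:-→d9:-→d10:-→d11:-→d12:-→d13:-→d14:-→d15:-→d16:-→d17:-→d18:H7→d19:-→d20:-→d21:-→d22:-→d23:-→d24:-→d25:-→d26:-→d27:-→d28:H0 -> H0
  + 64.80.0.0/12 (H0) depth=12
  del 64.80.0.0/12 (clear depth 12)
  + 64.81.0.0/16 (H7) depth=16
  lookup 64.81.135.69: bits 0100000001010001100001110100 walk d0:H2→d1:-→d2:-→d3:-→d4:-→d5:-→d6:-→d7:-→d8:-→d9:-→d10:-→d11:-→d12:-→d13:-→d14:-→d15:-→d16:H7→d17:-→d18:H7→d19:-→d20:-→d21:-→d22:-→d23:-→d24:-→d25:-→d26:-→d27:-→d28:H0 -> H0
  + 64.80.0.0/12 (H7) depth=12
  + 64.81.0.0/16 (H5) depth=16
  + 251.208.0.0/12 (H4) depth=12
  + 64.81.128.0/20 (H5) depth=20
  lookup 64.81.7.91: bits 0100000001010001 walk d0:H2→d1:-→d2:-→d3:-→d4:-→d5:-→d6:-→d7:-→d8:-→d9:-→d10:-→d11:-→d12:H7→d13:-→d14:-→d15:-→d16:H5 -> H5
  + 64.81.134.0/23 (H5) depth=23
  + 64.81.0.0/16 (H7) depth=16
  del 64.81.128.0/20 (clear depth 20)
  lookup 64.81.134.147: bits 01000000010100011000011 walk d0:H2→d1:-→d2:-→d3:-→d4:-→d5:-→d6:-→d7:-→d8:-→d9:-→d10:-→d11:-→d12:H7→d13:-→d14:-→d15:-→d16:H7→d17:-→d18:H7→d19:-→d20:-→d21:-→d22:-→d23:H5 -> H5
  lookup 64.81.134.2: bits 01000000010100011000011 walk d0:H2→d1:-→d2:-→d3:-→d4:-→d5:-→d6:-→d7:-→d8:-→d9:-→d10:-→d11:-→d12:H7→d13:-→d14:-→d15:-→d16:H7→d17:-→d18:H7→d19:-→d20:-→d21:-→d22:-→d23:H5 -> H5
  + 64.0.0.0/4 (H5) depth=4
  + 251.223.64.0/20 (H3) depth=20
  lookup 64.81.135.64: bits 0100000001010001100001110100 walk d0:H2→d1:-→d2:-→d3:-→d4:H5→d5:-→d6:-→d7:-→d8:-→d9:-→d10:-→d11:-→d12:H7→d13:-→d14:-→d15:-→d16:H7→d17:-→d18:H7→d19:-→d20:-→d21:-→d22:-→d23:H5→d24:-→d25:-→d26:-→d27:-→d28:H0 -> H0
  + 64.81.0.0/16 (H2) depth=16
  del 64.81.134.0/23 (clear depth 23)
  del 0.0.0.0/0 (clear depth 0)
  lookup 125.188.238.22: bits 01 walk d0:-→d1:-→d2:- -> no-route
  + 64.81.135.64/28 (H0) depth=28
  lookup 139.115.205.58: bits 1 walk d0:-→d1:- -> no-route
  + 64.0.0.0/8 (H6) depth=8
  + 64.80.0.0/12 (H6) depth=12

== LOOKUPS ==
["no-route","H0","H7","H0","H0","H0","H5","H5","H5","H0","no-route","no-route"]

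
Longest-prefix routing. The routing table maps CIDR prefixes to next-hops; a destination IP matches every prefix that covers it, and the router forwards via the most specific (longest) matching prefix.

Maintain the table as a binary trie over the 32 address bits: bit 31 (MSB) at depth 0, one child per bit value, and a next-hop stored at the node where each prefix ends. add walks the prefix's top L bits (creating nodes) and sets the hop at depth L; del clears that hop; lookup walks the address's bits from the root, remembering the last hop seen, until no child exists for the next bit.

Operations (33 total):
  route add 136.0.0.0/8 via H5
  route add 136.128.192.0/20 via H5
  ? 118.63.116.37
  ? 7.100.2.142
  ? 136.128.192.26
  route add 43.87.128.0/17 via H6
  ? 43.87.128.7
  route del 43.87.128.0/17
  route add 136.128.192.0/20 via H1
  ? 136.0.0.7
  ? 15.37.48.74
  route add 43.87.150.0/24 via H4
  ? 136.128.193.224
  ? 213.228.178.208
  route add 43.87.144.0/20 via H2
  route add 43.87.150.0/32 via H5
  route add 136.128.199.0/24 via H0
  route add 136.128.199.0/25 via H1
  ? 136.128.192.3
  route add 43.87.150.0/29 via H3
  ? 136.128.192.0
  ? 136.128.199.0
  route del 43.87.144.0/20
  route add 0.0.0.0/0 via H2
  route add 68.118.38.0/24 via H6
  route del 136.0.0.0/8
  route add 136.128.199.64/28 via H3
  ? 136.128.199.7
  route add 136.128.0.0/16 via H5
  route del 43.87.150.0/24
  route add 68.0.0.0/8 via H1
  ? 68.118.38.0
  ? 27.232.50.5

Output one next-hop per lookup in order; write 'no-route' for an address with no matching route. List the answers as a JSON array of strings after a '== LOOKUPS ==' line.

Trace:
  + 136.0.0.0/8 (H5) depth=8
  + 136.128.192.0/20 (H5) depth=20
  ? 118.63.116.37  path d0:-  best=no-route
  ? 7.100.2.142  path d0:-  best=no-route
  ? 136.128.192.26  path d0:-→d1:-→d2:-→d3:-→d4:-→d5:-→d6:-→d7:-→d8:H5→d9:-→d10:-→d11:-→d12:-→d13:-→d14:-→d15:-→d16:-→d17:-→d18:-→d19:-→d20:H5  best=H5
  + 43.87.128.0/17 (H6) depth=17
  ? 43.87.128.7  path d0:-→d1:-→d2:-→d3:-→d4:-→d5:-→d6:-→d7:-→d8:-→d9:-→d10:-→d11:-→d12:-→d13:-→d14:-→d15:-→d16:-→d17:H6  best=H6
  - 43.87.128.0/17 clear@17
  + 136.128.192.0/20 (H1) depth=20
  ? 136.0.0.7  path d0:-→d1:-→d2:-→d3:-→d4:-→d5:-→d6:-→d7:-→d8:H5  best=H5
  ? 15.37.48.74  path d0:-→d1:-→d2:-  best=no-route
  + 43.87.150.0/24 (H4) depth=24
  ? 136.128.193.224  path d0:-→d1:-→d2:-→d3:-→d4:-→d5:-→d6:-→d7:-→d8:H5→d9:-→d10:-→d11:-→d12:-→d13:-→d14:-→d15:-→d16:-→d17:-→d18:-→d19:-→d20:H1  best=H1
  ? 213.228.178.208  path d0:-→d1:-  best=no-route
  + 43.87.144.0/20 (H2) depth=20
  + 43.87.150.0/32 (H5) depth=32
  + 136.128.199.0/24 (H0) depth=24
  + 136.128.199.0/25 (H1) depth=25
  ? 136.128.192.3  path d0:-→d1:-→d2:-→d3:-→d4:-→d5:-→d6:-→d7:-→d8:H5→d9:-→d10:-→d11:-→d12:-→d13:-→d14:-→d15:-→d16:-→d17:-→d18:-→d19:-→d20:H1→d21:-  best=H1
  + 43.87.150.0/29 (H3) depth=29
  ? 136.128.192.0  path d0:-→d1:-→d2:-→d3:-→d4:-→d5:-→d6:-→d7:-→d8:H5→d9:-→d10:-→d11:-→d12:-→d13:-→d14:-→d15:-→d16:-→d17:-→d18:-→d19:-→d20:H1→d21:-  best=H1
  ? 136.128.199.0  path d0:-→d1:-→d2:-→d3:-→d4:-→d5:-→d6:-→d7:-→d8:H5→d9:-→d10:-→d11:-→d12:-→d13:-→d14:-→d15:-→d16:-→d17:-→d18:-→d19:-→d20:H1→d21:-→d22:-→d23:-→d24:H0→d25:H1  best=H1
  - 43.87.144.0/20 clear@20
  + 0.0.0.0/0 (H2) depth=0
  + 68.118.38.0/24 (H6) depth=24
  - 136.0.0.0/8 clear@8
  + 136.128.199.64/28 (H3) depth=28
  ? 136.128.199.7  path d0:H2→d1:-→d2:-→d3:-→d4:-→d5:-→d6:-→d7:-→d8:-→d9:-→d10:-→d11:-→d12:-→d13:-→d14:-→d15:-→d16:-→d17:-→d18:-→d19:-→d20:H1→d21:-→d22:-→d23:-→d24:H0→d25:H1  best=H1
  + 136.128.0.0/16 (H5) depth=16
  - 43.87.150.0/24 clear@24
  + 68.0.0.0/8 (H1) depth=8
  ? 68.118.38.0  path d0:H2→d1:-→d2:-→d3:-→d4:-→d5:-→d6:-→d7:-→d8:H1→d9:-→d10:-→d11:-→d12:-→d13:-→d14:-→d15:-→d16:-→d17:-→d18:-→d19:-→d20:-→d21:-→d22:-→d23:-→d24:H6  best=H6
  ? 27.232.50.5  path d0:H2→d1:-→d2:-  best=H2

== LOOKUPS ==
["no-route","no-route","H5","H6","H5","no-route","H1","no-route","H1","H1","H1","H1","H6","H2"]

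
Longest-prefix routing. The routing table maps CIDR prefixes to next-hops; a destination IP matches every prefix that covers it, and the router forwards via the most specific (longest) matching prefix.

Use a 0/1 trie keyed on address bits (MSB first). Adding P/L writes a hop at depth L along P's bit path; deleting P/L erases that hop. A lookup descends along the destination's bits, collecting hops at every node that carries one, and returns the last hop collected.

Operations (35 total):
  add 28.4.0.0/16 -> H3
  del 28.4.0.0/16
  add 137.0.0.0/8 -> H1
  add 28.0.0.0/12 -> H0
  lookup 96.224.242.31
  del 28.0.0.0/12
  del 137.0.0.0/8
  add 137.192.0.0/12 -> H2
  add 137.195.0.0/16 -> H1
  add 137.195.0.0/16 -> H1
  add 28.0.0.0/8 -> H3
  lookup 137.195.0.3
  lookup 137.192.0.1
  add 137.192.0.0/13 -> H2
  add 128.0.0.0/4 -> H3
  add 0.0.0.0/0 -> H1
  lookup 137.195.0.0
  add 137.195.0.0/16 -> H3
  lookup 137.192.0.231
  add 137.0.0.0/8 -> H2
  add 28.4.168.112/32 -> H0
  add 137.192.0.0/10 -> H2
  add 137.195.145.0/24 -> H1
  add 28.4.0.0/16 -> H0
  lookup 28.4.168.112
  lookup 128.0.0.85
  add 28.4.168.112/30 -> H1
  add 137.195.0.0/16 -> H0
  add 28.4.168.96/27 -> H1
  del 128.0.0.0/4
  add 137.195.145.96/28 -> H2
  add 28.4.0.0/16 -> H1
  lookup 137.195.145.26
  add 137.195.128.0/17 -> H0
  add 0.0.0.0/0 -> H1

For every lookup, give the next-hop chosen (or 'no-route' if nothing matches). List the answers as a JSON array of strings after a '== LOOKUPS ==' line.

Apply in order:
  + 28.4.0.0/16 (H3) depth=16
  del 28.4.0.0/16 (clear depth 16)
  + 137.0.0.0/8 (H1) depth=8
  + 28.0.0.0/12 (H0) depth=12
  lookup 96.224.242.31: bits 0 walk d0:-→d1:- -> no-route
  del 28.0.0.0/12 (clear depth 12)
  del 137.0.0.0/8 (clear depth 8)
  + 137.192.0.0/12 (H2) depth=12
  + 137.195.0.0/16 (H1) depth=16
  + 137.195.0.0/16 (H1) depth=16
  + 28.0.0.0/8 (H3) depth=8
  lookup 137.195.0.3: bits 1000100111000011 walk d0:-→d1:-→d2:-→d3:-→d4:-→d5:-→d6:-→d7:-→d8:-→d9:-→d10:-→d11:-→d12:H2→d13:-→d14:-→d15:-→d16:H1 -> H1
  lookup 137.192.0.1: bits 10001001110000 walk d0:-→d1:-→d2:-→d3:-→d4:-→d5:-→d6:-→d7:-→d8:-→d9:-→d10:-→d11:-→d12:H2→d13:-→d14:- -> H2
  + 137.192.0.0/13 (H2) depth=13
  + 128.0.0.0/4 (H3) depth=4
  + 0.0.0.0/0 (H1) depth=0
  lookup 137.195.0.0: bits 1000100111000011 walk d0:H1→d1:-→d2:-→d3:-→d4:H3→d5:-→d6:-→d7:-→d8:-→d9:-→d10:-→d11:-→d12:H2→d13:H2→d14:-→d15:-→d16:H1 -> H1
  + 137.195.0.0/16 (H3) depth=16
  lookup 137.192.0.231: bits 10001001110000 walk d0:H1→d1:-→d2:-→d3:-→d4:H3→d5:-→d6:-→d7:-→d8:-→d9:-→d10:-→d11:-→d12:H2→d13:H2→d14:- -> H2
  + 137.0.0.0/8 (H2) depth=8
  + 28.4.168.112/32 (H0) depth=32
  + 137.192.0.0/10 (H2) depth=10
  + 137.195.145.0/24 (H1) depth=24
  + 28.4.0.0/16 (H0) depth=16
  lookup 28.4.168.112: bits 00011100000001001010100001110000 walk d0:H1→d1:-→d2:-→d3:-→d4:-→d5:-→d6:-→d7:-→d8:H3→d9:-→d10:-→d11:-→d12:-→d13:-→d14:-→d15:-→d16:H0→d17:-→d18:-→d19:-→d20:-→d21:-→d22:-→d23:-→d24:-→d25:-→d26:-→d27:-→d28:-→d29:-→d30:-→d31:-→d32:H0 -> H0
  lookup 128.0.0.85: bits 1000 walk d0:H1→d1:-→d2:-→d3:-→d4:H3 -> H3
  + 28.4.168.112/30 (H1) depth=30
  + 137.195.0.0/16 (H0) depth=16
  + 28.4.168.96/27 (H1) depth=27
  del 128.0.0.0/4 (clear depth 4)
  + 137.195.145.96/28 (H2) depth=28
  + 28.4.0.0/16 (H1) depth=16
  lookup 137.195.145.26: bits 1000100111000011100100010 walk d0:H1→d1:-→d2:-→d3:-→d4:-→d5:-→d6:-→d7:-→d8:H2→d9:-→d10:H2→d11:-→d12:H2→d13:H2→d14:-→d15:-→d16:H0→d17:-→d18:-→d19:-→d20:-→d21:-→d22:-→d23:-→d24:H1→d25:- -> H1
  + 137.195.128.0/17 (H0) depth=17
  + 0.0.0.0/0 (H1) depth=0

== LOOKUPS ==
["no-route","H1","H2","H1","H2","H0","H3","H1"]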